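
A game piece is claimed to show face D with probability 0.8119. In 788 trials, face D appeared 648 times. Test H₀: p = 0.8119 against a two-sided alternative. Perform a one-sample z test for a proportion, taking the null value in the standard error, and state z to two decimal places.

p̂ = 648/788 = 0.8223.
Under H₀, SE = √(0.8119·0.1881/788) = √(0.000193805) = 0.0139.
z = (0.8223 − 0.8119)/0.0139 = 0.0104/0.0139 = 0.75.

z = 0.75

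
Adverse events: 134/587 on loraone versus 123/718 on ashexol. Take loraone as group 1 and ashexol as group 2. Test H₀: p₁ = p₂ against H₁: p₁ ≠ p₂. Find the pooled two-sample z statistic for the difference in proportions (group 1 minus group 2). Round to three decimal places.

z = 2.574

p̂₁ = 134/587 ≈ 0.22828, p̂₂ = 123/718 ≈ 0.17131.
Pooled p̂ = (134+123)/(587+718) = 257/1305 = 0.19693.
SE = √(0.158152 × 0.00309634) = 0.02213.
z = (0.22828 − 0.17131)/0.02213 = 0.05697/0.02213 = 2.574.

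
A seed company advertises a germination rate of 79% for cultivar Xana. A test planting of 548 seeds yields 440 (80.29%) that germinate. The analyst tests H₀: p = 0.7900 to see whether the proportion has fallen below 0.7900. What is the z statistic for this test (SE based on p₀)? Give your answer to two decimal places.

p̂ = 440/548 ≈ 0.8029.
SE = √(p₀(1−p₀)/n) = √(0.1659/548) = 0.0174.
z = (0.8029 − 0.79)/0.0174 = 0.0129/0.0174 = 0.74.

z = 0.74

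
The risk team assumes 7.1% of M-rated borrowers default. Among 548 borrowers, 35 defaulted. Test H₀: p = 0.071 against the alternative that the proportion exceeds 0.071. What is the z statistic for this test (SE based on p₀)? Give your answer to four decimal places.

p̂ = 35/548 = 0.063869.
SE = √(p₀(1−p₀)/n) = √(0.065959/548) = 0.010971.
z = (0.063869 − 0.071)/0.010971 = -0.007131/0.010971 = -0.6500.

z = -0.6500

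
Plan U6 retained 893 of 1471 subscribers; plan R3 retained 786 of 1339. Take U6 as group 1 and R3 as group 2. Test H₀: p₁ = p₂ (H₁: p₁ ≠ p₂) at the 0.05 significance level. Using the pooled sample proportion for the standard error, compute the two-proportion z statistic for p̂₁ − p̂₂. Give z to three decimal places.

p̂₁ = 893/1471 ≈ 0.60707, p̂₂ = 786/1339 ≈ 0.58701.
Pooled p̂ = (893+786)/(1471+1339) = 1679/2810 = 0.59751.
SE = √(p̂(1−p̂)(1/n₁+1/n₂)) = √(0.59751·0.40249·0.00142664) = √(0.000343094) = 0.01852.
z = (0.60707 − 0.58701)/0.01852 = 0.02006/0.01852 = 1.083.
p-value = 2·P(Z > 1.083) ≈ 0.2787; since p > α = 0.05, fail to reject H₀.

z = 1.083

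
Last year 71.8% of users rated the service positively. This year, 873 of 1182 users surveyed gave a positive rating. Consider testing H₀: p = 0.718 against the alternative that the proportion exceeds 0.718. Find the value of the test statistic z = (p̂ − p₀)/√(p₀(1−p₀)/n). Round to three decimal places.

p̂ = 873/1182 = 0.73858.
Standard error under H₀: √(0.718×0.282/1182) = 0.01309.
z = (0.73858 − 0.718)/0.01309 = 0.02058/0.01309 = 1.572.

z = 1.572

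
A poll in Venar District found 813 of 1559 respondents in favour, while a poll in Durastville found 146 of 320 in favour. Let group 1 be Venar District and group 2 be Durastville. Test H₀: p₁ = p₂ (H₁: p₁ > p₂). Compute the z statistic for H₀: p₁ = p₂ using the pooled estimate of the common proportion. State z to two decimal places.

z = 2.13

p̂₁ = 813/1559 ≈ 0.5215, p̂₂ = 146/320 ≈ 0.4562.
Pooled p̂ = (813+146)/(1559+320) = 959/1879 = 0.5104.
SE = √(p̂(1−p̂)(1/n₁+1/n₂)) = √(0.5104·0.4896·0.00376644) = √(0.000941204) = 0.0307.
z = (0.5215 − 0.4562)/0.0307 = 0.0653/0.0307 = 2.13.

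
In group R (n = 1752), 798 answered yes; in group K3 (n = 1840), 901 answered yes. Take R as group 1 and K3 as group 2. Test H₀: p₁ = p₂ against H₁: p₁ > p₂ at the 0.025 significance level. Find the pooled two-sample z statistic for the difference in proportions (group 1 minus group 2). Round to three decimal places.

p̂₁ = 798/1752 = 0.455479, p̂₂ = 901/1840 = 0.489674.
Pooled p̂ = (798+901)/(1752+1840) = 1699/3592 = 0.472996.
SE = √(p̂(1−p̂)(1/n₁+1/n₂)) = √(0.472996·0.527004·0.00111425) = √(0.000277751) = 0.016666.
z = (0.455479 − 0.489674)/0.016666 = -0.034195/0.016666 = -2.052.
p-value = P(Z > -2.052) ≈ 0.9799. With α = 0.025, fail to reject H₀.

z = -2.052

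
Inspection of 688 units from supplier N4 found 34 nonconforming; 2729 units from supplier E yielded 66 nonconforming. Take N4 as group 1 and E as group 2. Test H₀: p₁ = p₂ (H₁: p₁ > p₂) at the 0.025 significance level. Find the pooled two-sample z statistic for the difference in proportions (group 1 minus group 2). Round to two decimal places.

z = 3.51

p̂₁ = 34/688 ≈ 0.04942, p̂₂ = 66/2729 ≈ 0.02418.
Pooled p̂ = (34+66)/(688+2729) = 100/3417 = 0.02927.
SE = √(0.028409 × 0.00181992) = 0.00719.
z = (0.04942 − 0.02418)/0.00719 = 0.02524/0.00719 = 3.51.
p-value = P(Z > 3.509) ≈ 0.0002, so at α = 0.025 we reject H₀.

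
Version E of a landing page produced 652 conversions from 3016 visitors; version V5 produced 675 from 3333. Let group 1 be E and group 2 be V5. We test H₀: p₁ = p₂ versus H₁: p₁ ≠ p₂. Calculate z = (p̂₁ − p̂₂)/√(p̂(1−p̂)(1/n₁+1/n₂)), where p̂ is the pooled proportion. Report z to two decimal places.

z = 1.34

p̂₁ = 652/3016 ≈ 0.2162, p̂₂ = 675/3333 ≈ 0.2025.
Pooled p̂ = (652+675)/(3016+3333) = 1327/6349 = 0.2090.
SE = √(0.165324 × 0.000631595) = 0.0102.
z = (0.2162 − 0.2025)/0.0102 = 0.0137/0.0102 = 1.34.
p-value = 2·P(Z > 1.337) ≈ 0.1813.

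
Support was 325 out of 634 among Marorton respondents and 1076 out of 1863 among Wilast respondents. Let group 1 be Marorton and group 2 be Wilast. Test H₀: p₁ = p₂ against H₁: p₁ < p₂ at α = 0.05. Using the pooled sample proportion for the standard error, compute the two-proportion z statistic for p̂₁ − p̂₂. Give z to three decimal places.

p̂₁ = 325/634 ≈ 0.51262, p̂₂ = 1076/1863 ≈ 0.57756.
Pooled p̂ = (325+1076)/(634+1863) = 1401/2497 = 0.56107.
SE = √(0.24627 × 0.00211406) = 0.02282.
z = (0.51262 − 0.57756)/0.02282 = -0.06494/0.02282 = -2.846.
p-value = P(Z < -2.846) ≈ 0.0022; since p < α = 0.05, reject H₀.

z = -2.846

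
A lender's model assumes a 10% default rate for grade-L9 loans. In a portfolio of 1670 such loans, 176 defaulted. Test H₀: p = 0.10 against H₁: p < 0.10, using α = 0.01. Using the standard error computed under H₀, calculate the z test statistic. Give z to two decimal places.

p̂ = 176/1670 ≈ 0.10539.
SE = √(p₀(1−p₀)/n) = √(0.09/1670) = 0.00734.
z = (0.10539 − 0.1)/0.00734 = 0.00539/0.00734 = 0.73.
p-value = P(Z < 0.734) ≈ 0.7686. With α = 0.01, fail to reject H₀.

z = 0.73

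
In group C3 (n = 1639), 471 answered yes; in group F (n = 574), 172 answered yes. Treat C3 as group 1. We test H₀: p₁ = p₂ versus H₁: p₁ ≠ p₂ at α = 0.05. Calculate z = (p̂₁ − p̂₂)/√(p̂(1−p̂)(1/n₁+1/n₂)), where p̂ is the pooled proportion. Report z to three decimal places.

p̂₁ = 471/1639 = 0.28737, p̂₂ = 172/574 = 0.29965.
Pooled p̂ = (471+172)/(1639+574) = 643/2213 = 0.29056.
SE = √(0.206133 × 0.00235229) = 0.02202.
z = (0.28737 − 0.29965)/0.02202 = -0.01228/0.02202 = -0.558.
p-value = 2·P(Z > 0.558) ≈ 0.5770; since p > α = 0.05, fail to reject H₀.

z = -0.558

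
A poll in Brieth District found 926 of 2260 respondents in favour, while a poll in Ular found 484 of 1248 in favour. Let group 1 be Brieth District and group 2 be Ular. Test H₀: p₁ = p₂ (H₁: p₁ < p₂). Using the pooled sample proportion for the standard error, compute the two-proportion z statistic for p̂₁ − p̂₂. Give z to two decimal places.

z = 1.27

p̂₁ = 926/2260 ≈ 0.4097, p̂₂ = 484/1248 ≈ 0.3878.
Pooled p̂ = (926+484)/(2260+1248) = 1410/3508 = 0.4019.
SE = √(p̂(1−p̂)(1/n₁+1/n₂)) = √(0.4019·0.5981·0.00124376) = √(0.00029898) = 0.0173.
z = (0.4097 − 0.3878)/0.0173 = 0.0219/0.0173 = 1.27.
p-value = P(Z < 1.267) ≈ 0.8975.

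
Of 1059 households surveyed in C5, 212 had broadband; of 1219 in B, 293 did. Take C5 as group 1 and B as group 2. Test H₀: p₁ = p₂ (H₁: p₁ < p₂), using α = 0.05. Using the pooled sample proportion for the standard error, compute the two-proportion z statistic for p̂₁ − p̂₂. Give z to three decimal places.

p̂₁ = 212/1059 ≈ 0.20019, p̂₂ = 293/1219 ≈ 0.24036.
Pooled p̂ = (212+293)/(1059+1219) = 505/2278 = 0.22169.
SE = √(p̂(1−p̂)(1/n₁+1/n₂)) = √(0.22169·0.77831·0.00176463) = √(0.000304472) = 0.01745.
z = (0.20019 − 0.24036)/0.01745 = -0.04017/0.01745 = -2.302.
p-value = P(Z < -2.302) ≈ 0.0107. With α = 0.05, reject H₀.

z = -2.302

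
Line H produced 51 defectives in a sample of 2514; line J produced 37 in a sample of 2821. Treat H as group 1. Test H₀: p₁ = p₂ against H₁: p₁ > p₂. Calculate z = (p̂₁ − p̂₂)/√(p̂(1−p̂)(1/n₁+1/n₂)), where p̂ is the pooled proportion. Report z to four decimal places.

p̂₁ = 51/2514 ≈ 0.0202864, p̂₂ = 37/2821 ≈ 0.0131159.
Pooled p̂ = (51+37)/(2514+2821) = 88/5335 = 0.0164948.
SE = √(0.0162228 × 0.000752257) = 0.0034934.
z = (0.0202864 − 0.0131159)/0.0034934 = 0.0071705/0.0034934 = 2.0526.

z = 2.0526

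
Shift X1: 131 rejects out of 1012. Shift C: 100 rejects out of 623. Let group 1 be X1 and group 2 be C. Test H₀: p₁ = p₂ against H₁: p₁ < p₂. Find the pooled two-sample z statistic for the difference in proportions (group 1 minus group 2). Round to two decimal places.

p̂₁ = 131/1012 = 0.12945, p̂₂ = 100/623 = 0.16051.
Pooled p̂ = (131+100)/(1012+623) = 231/1635 = 0.14128.
SE = √(p̂(1−p̂)(1/n₁+1/n₂)) = √(0.14128·0.85872·0.00259328) = √(0.000314625) = 0.01774.
z = (0.12945 − 0.16051)/0.01774 = -0.03106/0.01774 = -1.75.
p-value = P(Z < -1.751) ≈ 0.0399.

z = -1.75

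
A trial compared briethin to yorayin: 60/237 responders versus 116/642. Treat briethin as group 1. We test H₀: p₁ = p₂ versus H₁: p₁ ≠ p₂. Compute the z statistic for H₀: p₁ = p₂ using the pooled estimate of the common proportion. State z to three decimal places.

p̂₁ = 60/237 = 0.253165, p̂₂ = 116/642 = 0.180685.
Pooled p̂ = (60+116)/(237+642) = 176/879 = 0.200228.
SE = √(0.160136 × 0.00577704) = 0.030416.
z = (0.253165 − 0.180685)/0.030416 = 0.072480/0.030416 = 2.383.
Two-sided p-value ≈ 2·Φ(−2.383) = 0.0172.

z = 2.383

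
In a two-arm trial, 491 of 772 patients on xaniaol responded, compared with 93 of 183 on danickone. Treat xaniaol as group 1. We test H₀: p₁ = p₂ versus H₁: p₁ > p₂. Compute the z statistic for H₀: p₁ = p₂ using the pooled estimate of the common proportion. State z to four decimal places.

z = 3.1895

p̂₁ = 491/772 ≈ 0.6360104, p̂₂ = 93/183 ≈ 0.5081967.
Pooled p̂ = (491+93)/(772+183) = 584/955 = 0.6115183.
SE = √(0.237564 × 0.00675982) = 0.0400735.
z = (0.6360104 − 0.5081967)/0.0400735 = 0.1278137/0.0400735 = 3.1895.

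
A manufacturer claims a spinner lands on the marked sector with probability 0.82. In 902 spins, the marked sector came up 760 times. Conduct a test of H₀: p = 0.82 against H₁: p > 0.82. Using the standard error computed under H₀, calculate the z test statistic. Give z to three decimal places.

p̂ = 760/902 ≈ 0.84257.
Standard error under H₀: √(0.82×0.18/902) = 0.01279.
z = (0.84257 − 0.82)/0.01279 = 0.02257/0.01279 = 1.765.
p-value = P(Z > 1.765) ≈ 0.0388.

z = 1.765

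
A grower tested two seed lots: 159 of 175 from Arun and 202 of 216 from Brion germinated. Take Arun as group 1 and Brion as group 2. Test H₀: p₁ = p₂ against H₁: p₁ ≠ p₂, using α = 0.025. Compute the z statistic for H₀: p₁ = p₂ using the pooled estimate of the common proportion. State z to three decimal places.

z = -0.983

p̂₁ = 159/175 = 0.90857, p̂₂ = 202/216 = 0.93519.
Pooled p̂ = (159+202)/(175+216) = 361/391 = 0.92327.
SE = √(p̂(1−p̂)(1/n₁+1/n₂)) = √(0.92327·0.07673·0.0103439) = √(0.000732757) = 0.02707.
z = (0.90857 − 0.93519)/0.02707 = -0.02662/0.02707 = -0.983.
Two-sided p-value ≈ 2·Φ(−0.983) = 0.3255; since p > α = 0.025, fail to reject H₀.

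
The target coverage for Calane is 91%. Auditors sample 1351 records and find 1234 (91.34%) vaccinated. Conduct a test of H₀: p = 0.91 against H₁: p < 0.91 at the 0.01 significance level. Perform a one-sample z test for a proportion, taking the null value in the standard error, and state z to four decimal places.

z = 0.4364

p̂ = 1234/1351 = 0.9133975.
Under H₀, SE = √(0.91·0.09/1351) = √(6.06218e-05) = 0.0077860.
z = (0.9133975 − 0.91)/0.0077860 = 0.0033975/0.0077860 = 0.4364.
p-value = P(Z < 0.436) ≈ 0.6687, so at α = 0.01 we fail to reject H₀.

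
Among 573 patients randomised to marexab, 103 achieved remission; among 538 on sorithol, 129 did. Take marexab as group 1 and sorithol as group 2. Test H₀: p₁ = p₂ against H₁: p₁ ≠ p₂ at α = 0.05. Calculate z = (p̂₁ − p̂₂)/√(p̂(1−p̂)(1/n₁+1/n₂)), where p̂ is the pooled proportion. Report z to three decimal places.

p̂₁ = 103/573 ≈ 0.17976, p̂₂ = 129/538 ≈ 0.23978.
Pooled p̂ = (103+129)/(573+538) = 232/1111 = 0.20882.
SE = √(0.165215 × 0.00360394) = 0.02440.
z = (0.17976 − 0.23978)/0.02440 = -0.06002/0.02440 = -2.460.
Two-sided p-value ≈ 2·Φ(−2.460) = 0.0139, so at α = 0.05 we reject H₀.

z = -2.460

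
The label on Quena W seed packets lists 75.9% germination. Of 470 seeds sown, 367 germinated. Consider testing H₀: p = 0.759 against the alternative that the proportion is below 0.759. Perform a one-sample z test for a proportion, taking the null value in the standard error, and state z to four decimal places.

p̂ = 367/470 ≈ 0.780851.
Standard error under H₀: √(0.759×0.241/470) = 0.019728.
z = (0.780851 − 0.759)/0.019728 = 0.021851/0.019728 = 1.1076.

z = 1.1076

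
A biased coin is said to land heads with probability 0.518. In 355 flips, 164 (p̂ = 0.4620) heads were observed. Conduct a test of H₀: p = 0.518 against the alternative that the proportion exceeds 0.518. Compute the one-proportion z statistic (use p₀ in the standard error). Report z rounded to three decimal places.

z = -2.113

p̂ = 164/355 = 0.46197.
Standard error under H₀: √(0.518×0.482/355) = 0.02652.
z = (0.46197 − 0.518)/0.02652 = -0.05603/0.02652 = -2.113.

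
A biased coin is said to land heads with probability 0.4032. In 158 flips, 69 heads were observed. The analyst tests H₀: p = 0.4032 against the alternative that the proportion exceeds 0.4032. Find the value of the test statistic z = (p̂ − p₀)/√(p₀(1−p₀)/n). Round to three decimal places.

z = 0.859

p̂ = 69/158 ≈ 0.43671.
Under H₀, SE = √(0.4032·0.5968/158) = √(0.00152297) = 0.03903.
z = (0.43671 − 0.4032)/0.03903 = 0.03351/0.03903 = 0.859.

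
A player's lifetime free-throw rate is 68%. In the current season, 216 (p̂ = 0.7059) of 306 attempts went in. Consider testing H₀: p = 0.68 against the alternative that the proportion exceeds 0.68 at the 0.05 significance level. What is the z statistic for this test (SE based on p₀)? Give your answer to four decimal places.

z = 0.9706

p̂ = 216/306 ≈ 0.705882.
Under H₀, SE = √(0.68·0.32/306) = √(0.000711111) = 0.026667.
z = (0.705882 − 0.68)/0.026667 = 0.025882/0.026667 = 0.9706.
p-value = P(Z > 0.971) ≈ 0.1659, so at α = 0.05 we fail to reject H₀.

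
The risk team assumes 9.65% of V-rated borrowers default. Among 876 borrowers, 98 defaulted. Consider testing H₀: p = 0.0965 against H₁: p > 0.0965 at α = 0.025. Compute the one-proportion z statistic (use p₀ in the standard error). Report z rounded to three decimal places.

z = 1.541

p̂ = 98/876 = 0.111872.
Under H₀, SE = √(0.0965·0.9035/876) = √(9.95294e-05) = 0.009976.
z = (0.111872 − 0.0965)/0.009976 = 0.015372/0.009976 = 1.541.
p-value = P(Z > 1.541) ≈ 0.0617; since p > α = 0.025, fail to reject H₀.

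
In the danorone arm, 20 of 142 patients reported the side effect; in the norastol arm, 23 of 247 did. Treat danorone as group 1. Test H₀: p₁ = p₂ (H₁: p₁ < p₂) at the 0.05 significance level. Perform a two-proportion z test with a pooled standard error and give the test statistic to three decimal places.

p̂₁ = 20/142 = 0.14085, p̂₂ = 23/247 = 0.09312.
Pooled p̂ = (20+23)/(142+247) = 43/389 = 0.11054.
SE = √(p̂(1−p̂)(1/n₁+1/n₂)) = √(0.11054·0.88946·0.0110908) = √(0.00109046) = 0.03302.
z = (0.14085 − 0.09312)/0.03302 = 0.04773/0.03302 = 1.445.
p-value = P(Z < 1.445) ≈ 0.9258, so at α = 0.05 we fail to reject H₀.

z = 1.445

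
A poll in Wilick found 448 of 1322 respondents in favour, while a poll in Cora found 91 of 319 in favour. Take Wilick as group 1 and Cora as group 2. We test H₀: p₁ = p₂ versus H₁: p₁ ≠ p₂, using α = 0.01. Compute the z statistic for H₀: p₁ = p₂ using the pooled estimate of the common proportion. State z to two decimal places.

z = 1.83

p̂₁ = 448/1322 ≈ 0.3389, p̂₂ = 91/319 ≈ 0.2853.
Pooled p̂ = (448+91)/(1322+319) = 539/1641 = 0.3285.
SE = √(p̂(1−p̂)(1/n₁+1/n₂)) = √(0.3285·0.6715·0.00389123) = √(0.000858301) = 0.0293.
z = (0.3389 − 0.2853)/0.0293 = 0.0536/0.0293 = 1.83.
p-value = 2·P(Z > 1.830) ≈ 0.0672. With α = 0.01, fail to reject H₀.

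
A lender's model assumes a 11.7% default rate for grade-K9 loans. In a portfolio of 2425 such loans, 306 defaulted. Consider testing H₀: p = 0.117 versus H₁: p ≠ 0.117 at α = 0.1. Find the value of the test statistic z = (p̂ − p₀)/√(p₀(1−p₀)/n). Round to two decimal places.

z = 1.41

p̂ = 306/2425 = 0.12619.
Under H₀, SE = √(0.117·0.883/2425) = √(4.26025e-05) = 0.00653.
z = (0.12619 − 0.117)/0.00653 = 0.00919/0.00653 = 1.41.
Two-sided p-value ≈ 2·Φ(−1.407) = 0.1593. With α = 0.1, fail to reject H₀.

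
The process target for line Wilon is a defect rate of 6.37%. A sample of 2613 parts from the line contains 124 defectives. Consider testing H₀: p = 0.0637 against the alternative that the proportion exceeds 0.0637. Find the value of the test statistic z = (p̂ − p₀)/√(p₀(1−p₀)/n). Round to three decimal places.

p̂ = 124/2613 = 0.047455.
Standard error under H₀: √(0.0637×0.9363/2613) = 0.004778.
z = (0.047455 − 0.0637)/0.004778 = -0.016245/0.004778 = -3.400.
p-value = P(Z > -3.400) ≈ 0.9997.

z = -3.400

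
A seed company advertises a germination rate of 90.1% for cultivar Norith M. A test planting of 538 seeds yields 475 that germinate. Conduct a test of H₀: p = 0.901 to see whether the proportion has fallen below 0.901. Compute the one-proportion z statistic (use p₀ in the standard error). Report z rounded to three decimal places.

z = -1.406

p̂ = 475/538 ≈ 0.882900.
SE = √(p₀(1−p₀)/n) = √(0.089199/538) = 0.012876.
z = (0.882900 − 0.901)/0.012876 = -0.018100/0.012876 = -1.406.
p-value = P(Z < -1.406) ≈ 0.0799.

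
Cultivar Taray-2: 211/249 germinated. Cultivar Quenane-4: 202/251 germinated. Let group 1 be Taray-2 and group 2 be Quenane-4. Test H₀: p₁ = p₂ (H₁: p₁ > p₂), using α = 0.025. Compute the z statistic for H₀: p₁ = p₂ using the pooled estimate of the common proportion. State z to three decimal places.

z = 1.257

p̂₁ = 211/249 = 0.84739, p̂₂ = 202/251 = 0.80478.
Pooled p̂ = (211+202)/(249+251) = 413/500 = 0.82600.
SE = √(0.143724 × 0.00800013) = 0.03391.
z = (0.84739 − 0.80478)/0.03391 = 0.04261/0.03391 = 1.257.
p-value = P(Z > 1.257) ≈ 0.1045; since p > α = 0.025, fail to reject H₀.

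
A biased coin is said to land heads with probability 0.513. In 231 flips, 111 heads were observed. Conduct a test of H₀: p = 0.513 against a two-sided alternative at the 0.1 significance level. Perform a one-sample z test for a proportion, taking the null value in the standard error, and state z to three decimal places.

z = -0.988

p̂ = 111/231 = 0.48052.
Standard error under H₀: √(0.513×0.487/231) = 0.03289.
z = (0.48052 − 0.513)/0.03289 = -0.03248/0.03289 = -0.988.
p-value = 2·P(Z > 0.988) ≈ 0.3233. With α = 0.1, fail to reject H₀.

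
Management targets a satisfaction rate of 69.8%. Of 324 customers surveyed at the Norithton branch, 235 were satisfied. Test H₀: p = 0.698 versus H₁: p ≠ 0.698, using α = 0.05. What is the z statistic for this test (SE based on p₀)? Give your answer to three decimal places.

p̂ = 235/324 = 0.72531.
SE = √(p₀(1−p₀)/n) = √(0.2108/324) = 0.02551.
z = (0.72531 − 0.698)/0.02551 = 0.02731/0.02551 = 1.071.
Two-sided p-value ≈ 2·Φ(−1.071) = 0.2843. With α = 0.05, fail to reject H₀.

z = 1.071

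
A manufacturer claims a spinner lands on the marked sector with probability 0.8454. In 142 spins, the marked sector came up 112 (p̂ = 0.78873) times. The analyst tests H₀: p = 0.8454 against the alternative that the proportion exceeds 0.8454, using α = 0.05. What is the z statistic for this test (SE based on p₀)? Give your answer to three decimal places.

p̂ = 112/142 ≈ 0.78873.
Under H₀, SE = √(0.8454·0.1546/142) = √(0.000920414) = 0.03034.
z = (0.78873 − 0.8454)/0.03034 = -0.05667/0.03034 = -1.868.
p-value = P(Z > -1.868) ≈ 0.9691; since p > α = 0.05, fail to reject H₀.

z = -1.868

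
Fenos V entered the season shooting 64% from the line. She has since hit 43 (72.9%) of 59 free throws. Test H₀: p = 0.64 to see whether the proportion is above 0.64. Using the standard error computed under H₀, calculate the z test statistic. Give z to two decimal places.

z = 1.42

p̂ = 43/59 ≈ 0.7288.
Under H₀, SE = √(0.64·0.36/59) = √(0.00390508) = 0.0625.
z = (0.7288 − 0.64)/0.0625 = 0.0888/0.0625 = 1.42.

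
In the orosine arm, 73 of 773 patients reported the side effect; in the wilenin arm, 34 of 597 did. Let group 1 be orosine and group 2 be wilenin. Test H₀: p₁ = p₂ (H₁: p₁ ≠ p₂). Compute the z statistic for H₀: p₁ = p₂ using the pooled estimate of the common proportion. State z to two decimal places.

p̂₁ = 73/773 = 0.0944, p̂₂ = 34/597 = 0.0570.
Pooled p̂ = (73+34)/(773+597) = 107/1370 = 0.0781.
SE = √(p̂(1−p̂)(1/n₁+1/n₂)) = √(0.0781·0.9219·0.0029687) = √(0.000213753) = 0.0146.
z = (0.0944 − 0.0570)/0.0146 = 0.0374/0.0146 = 2.56.

z = 2.56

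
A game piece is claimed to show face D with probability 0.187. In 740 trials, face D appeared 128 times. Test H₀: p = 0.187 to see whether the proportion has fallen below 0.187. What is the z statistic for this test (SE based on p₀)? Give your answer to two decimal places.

z = -0.98

p̂ = 128/740 ≈ 0.1730.
Under H₀, SE = √(0.187·0.813/740) = √(0.000205447) = 0.0143.
z = (0.1730 − 0.187)/0.0143 = -0.0140/0.0143 = -0.98.
p-value = P(Z < -0.979) ≈ 0.1639.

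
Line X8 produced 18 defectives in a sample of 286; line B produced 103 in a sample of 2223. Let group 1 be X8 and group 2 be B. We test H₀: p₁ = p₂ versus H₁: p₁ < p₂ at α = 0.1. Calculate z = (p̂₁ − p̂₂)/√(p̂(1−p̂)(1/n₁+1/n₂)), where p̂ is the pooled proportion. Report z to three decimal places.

p̂₁ = 18/286 ≈ 0.06294, p̂₂ = 103/2223 ≈ 0.04633.
Pooled p̂ = (18+103)/(286+2223) = 121/2509 = 0.04823.
SE = √(0.0459006 × 0.00394635) = 0.01346.
z = (0.06294 − 0.04633)/0.01346 = 0.01661/0.01346 = 1.234.
p-value = P(Z < 1.234) ≈ 0.8913. With α = 0.1, fail to reject H₀.

z = 1.234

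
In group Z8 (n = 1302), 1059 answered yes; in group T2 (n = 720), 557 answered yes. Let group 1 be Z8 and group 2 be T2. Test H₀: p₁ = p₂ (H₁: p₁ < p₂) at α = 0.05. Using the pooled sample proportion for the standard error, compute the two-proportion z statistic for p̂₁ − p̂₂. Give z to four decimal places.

z = 2.1367

p̂₁ = 1059/1302 ≈ 0.813364, p̂₂ = 557/720 ≈ 0.773611.
Pooled p̂ = (1059+557)/(1302+720) = 1616/2022 = 0.799209.
SE = √(0.160474 × 0.00215694) = 0.018605.
z = (0.813364 − 0.773611)/0.018605 = 0.039753/0.018605 = 2.1367.
p-value = P(Z < 2.137) ≈ 0.9837. With α = 0.05, fail to reject H₀.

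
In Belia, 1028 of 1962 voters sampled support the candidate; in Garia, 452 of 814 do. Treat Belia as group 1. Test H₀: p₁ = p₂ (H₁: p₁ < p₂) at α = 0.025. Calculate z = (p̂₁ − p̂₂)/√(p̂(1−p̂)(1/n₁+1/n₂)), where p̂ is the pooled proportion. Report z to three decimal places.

p̂₁ = 1028/1962 ≈ 0.52396, p̂₂ = 452/814 ≈ 0.55528.
Pooled p̂ = (1028+452)/(1962+814) = 1480/2776 = 0.53314.
SE = √(p̂(1−p̂)(1/n₁+1/n₂)) = √(0.53314·0.46686·0.00173819) = √(0.000432637) = 0.02080.
z = (0.52396 − 0.55528)/0.02080 = -0.03132/0.02080 = -1.506.
p-value = P(Z < -1.506) ≈ 0.0660; since p > α = 0.025, fail to reject H₀.

z = -1.506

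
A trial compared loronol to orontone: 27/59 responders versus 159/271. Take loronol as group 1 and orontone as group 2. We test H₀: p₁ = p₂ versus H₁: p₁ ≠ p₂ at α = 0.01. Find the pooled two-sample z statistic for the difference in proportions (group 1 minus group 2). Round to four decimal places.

z = -1.8118

p̂₁ = 27/59 ≈ 0.457627, p̂₂ = 159/271 ≈ 0.586716.
Pooled p̂ = (27+159)/(59+271) = 186/330 = 0.563636.
SE = √(0.24595 × 0.0206392) = 0.071248.
z = (0.457627 − 0.586716)/0.071248 = -0.129089/0.071248 = -1.8118.
Two-sided p-value ≈ 2·Φ(−1.812) = 0.0700; since p > α = 0.01, fail to reject H₀.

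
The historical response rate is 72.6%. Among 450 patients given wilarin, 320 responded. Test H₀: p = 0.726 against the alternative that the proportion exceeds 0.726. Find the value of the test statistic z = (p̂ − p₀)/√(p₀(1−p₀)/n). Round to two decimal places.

z = -0.71

p̂ = 320/450 = 0.7111.
Standard error under H₀: √(0.726×0.274/450) = 0.0210.
z = (0.7111 − 0.726)/0.0210 = -0.0149/0.0210 = -0.71.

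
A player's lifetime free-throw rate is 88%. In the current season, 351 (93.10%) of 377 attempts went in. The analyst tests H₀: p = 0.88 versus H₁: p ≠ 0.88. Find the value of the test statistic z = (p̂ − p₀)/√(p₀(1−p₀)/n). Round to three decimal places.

z = 3.049

p̂ = 351/377 = 0.931034.
Standard error under H₀: √(0.88×0.12/377) = 0.016736.
z = (0.931034 − 0.88)/0.016736 = 0.051034/0.016736 = 3.049.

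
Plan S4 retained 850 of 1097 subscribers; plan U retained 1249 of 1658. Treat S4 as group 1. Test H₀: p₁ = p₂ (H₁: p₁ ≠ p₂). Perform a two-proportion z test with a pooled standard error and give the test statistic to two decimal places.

z = 1.30

p̂₁ = 850/1097 = 0.7748, p̂₂ = 1249/1658 = 0.7533.
Pooled p̂ = (850+1249)/(1097+1658) = 2099/2755 = 0.7619.
SE = √(0.181415 × 0.00151471) = 0.0166.
z = (0.7748 − 0.7533)/0.0166 = 0.0215/0.0166 = 1.30.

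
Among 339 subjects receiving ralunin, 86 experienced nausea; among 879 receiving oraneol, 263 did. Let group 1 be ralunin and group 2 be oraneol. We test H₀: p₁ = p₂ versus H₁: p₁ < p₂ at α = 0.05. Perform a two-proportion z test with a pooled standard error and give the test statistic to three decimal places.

p̂₁ = 86/339 ≈ 0.253687, p̂₂ = 263/879 ≈ 0.299204.
Pooled p̂ = (86+263)/(339+879) = 349/1218 = 0.286535.
SE = √(p̂(1−p̂)(1/n₁+1/n₂)) = √(0.286535·0.713465·0.00408751) = √(0.000835621) = 0.028907.
z = (0.253687 − 0.299204)/0.028907 = -0.045517/0.028907 = -1.575.
p-value = P(Z < -1.575) ≈ 0.0577. With α = 0.05, fail to reject H₀.

z = -1.575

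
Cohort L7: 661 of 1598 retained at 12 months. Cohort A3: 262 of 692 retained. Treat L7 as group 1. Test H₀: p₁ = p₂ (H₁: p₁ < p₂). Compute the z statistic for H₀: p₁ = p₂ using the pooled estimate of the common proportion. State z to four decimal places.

z = 1.5693

p̂₁ = 661/1598 = 0.413642, p̂₂ = 262/692 = 0.378613.
Pooled p̂ = (661+262)/(1598+692) = 923/2290 = 0.403057.
SE = √(p̂(1−p̂)(1/n₁+1/n₂)) = √(0.403057·0.596943·0.00207087) = √(0.000498255) = 0.022322.
z = (0.413642 − 0.378613)/0.022322 = 0.035029/0.022322 = 1.5693.
p-value = P(Z < 1.569) ≈ 0.9417.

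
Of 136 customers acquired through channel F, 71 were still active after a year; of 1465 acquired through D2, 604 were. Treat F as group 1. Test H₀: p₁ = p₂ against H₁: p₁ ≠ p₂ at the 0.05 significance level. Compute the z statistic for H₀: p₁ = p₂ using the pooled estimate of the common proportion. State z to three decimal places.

p̂₁ = 71/136 ≈ 0.52206, p̂₂ = 604/1465 ≈ 0.41229.
Pooled p̂ = (71+604)/(136+1465) = 675/1601 = 0.42161.
SE = √(0.243855 × 0.00803554) = 0.04427.
z = (0.52206 − 0.41229)/0.04427 = 0.10977/0.04427 = 2.480.
p-value = 2·P(Z > 2.480) ≈ 0.0131, so at α = 0.05 we reject H₀.

z = 2.480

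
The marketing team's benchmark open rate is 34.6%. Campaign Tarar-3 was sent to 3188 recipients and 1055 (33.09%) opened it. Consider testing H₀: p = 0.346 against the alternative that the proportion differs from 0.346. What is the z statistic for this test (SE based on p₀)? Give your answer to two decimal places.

p̂ = 1055/3188 = 0.33093.
Standard error under H₀: √(0.346×0.654/3188) = 0.00842.
z = (0.33093 − 0.346)/0.00842 = -0.01507/0.00842 = -1.79.
p-value = 2·P(Z > 1.789) ≈ 0.0736.

z = -1.79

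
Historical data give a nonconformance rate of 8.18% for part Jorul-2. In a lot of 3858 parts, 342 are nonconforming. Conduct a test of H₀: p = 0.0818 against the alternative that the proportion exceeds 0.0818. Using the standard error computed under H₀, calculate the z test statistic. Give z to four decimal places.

z = 1.5518

p̂ = 342/3858 = 0.0886470.
Standard error under H₀: √(0.0818×0.9182/3858) = 0.0044123.
z = (0.0886470 − 0.0818)/0.0044123 = 0.0068470/0.0044123 = 1.5518.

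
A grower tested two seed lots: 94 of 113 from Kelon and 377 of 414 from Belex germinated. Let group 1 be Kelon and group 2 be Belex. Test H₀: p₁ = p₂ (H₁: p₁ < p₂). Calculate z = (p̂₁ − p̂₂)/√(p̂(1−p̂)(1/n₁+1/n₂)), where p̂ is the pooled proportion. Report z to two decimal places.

p̂₁ = 94/113 = 0.8319, p̂₂ = 377/414 = 0.9106.
Pooled p̂ = (94+377)/(113+414) = 471/527 = 0.8937.
SE = √(p̂(1−p̂)(1/n₁+1/n₂)) = √(0.8937·0.1063·0.011265) = √(0.00106984) = 0.0327.
z = (0.8319 − 0.9106)/0.0327 = -0.0787/0.0327 = -2.41.
p-value = P(Z < -2.408) ≈ 0.0080.

z = -2.41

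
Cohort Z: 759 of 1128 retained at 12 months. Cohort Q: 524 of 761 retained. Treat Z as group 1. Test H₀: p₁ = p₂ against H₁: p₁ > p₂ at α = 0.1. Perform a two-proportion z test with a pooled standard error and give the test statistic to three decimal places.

z = -0.717

p̂₁ = 759/1128 ≈ 0.67287, p̂₂ = 524/761 ≈ 0.68857.
Pooled p̂ = (759+524)/(1128+761) = 1283/1889 = 0.67920.
SE = √(0.217889 × 0.00220059) = 0.02190.
z = (0.67287 − 0.68857)/0.02190 = -0.01570/0.02190 = -0.717.
p-value = P(Z > -0.717) ≈ 0.7632, so at α = 0.1 we fail to reject H₀.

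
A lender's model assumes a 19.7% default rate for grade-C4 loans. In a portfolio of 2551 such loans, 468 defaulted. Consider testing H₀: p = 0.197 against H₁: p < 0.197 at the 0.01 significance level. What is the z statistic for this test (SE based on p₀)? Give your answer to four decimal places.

p̂ = 468/2551 ≈ 0.183457.
Standard error under H₀: √(0.197×0.803/2551) = 0.007875.
z = (0.183457 − 0.197)/0.007875 = -0.013543/0.007875 = -1.7197.
p-value = P(Z < -1.720) ≈ 0.0427, so at α = 0.01 we fail to reject H₀.

z = -1.7197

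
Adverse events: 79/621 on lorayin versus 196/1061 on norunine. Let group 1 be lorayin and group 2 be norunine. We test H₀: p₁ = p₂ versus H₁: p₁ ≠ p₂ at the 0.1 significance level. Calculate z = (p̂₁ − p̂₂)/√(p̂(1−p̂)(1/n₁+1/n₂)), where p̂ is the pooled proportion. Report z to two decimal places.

z = -3.08

p̂₁ = 79/621 = 0.12721, p̂₂ = 196/1061 = 0.18473.
Pooled p̂ = (79+196)/(621+1061) = 275/1682 = 0.16350.
SE = √(p̂(1−p̂)(1/n₁+1/n₂)) = √(0.16350·0.83650·0.00255281) = √(0.000349135) = 0.01869.
z = (0.12721 − 0.18473)/0.01869 = -0.05752/0.01869 = -3.08.
Two-sided p-value ≈ 2·Φ(−3.078) = 0.0021. With α = 0.1, reject H₀.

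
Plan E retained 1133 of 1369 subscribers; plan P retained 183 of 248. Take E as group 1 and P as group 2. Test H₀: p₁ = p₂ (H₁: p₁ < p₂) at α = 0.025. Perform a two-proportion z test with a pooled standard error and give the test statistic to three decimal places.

z = 3.340

p̂₁ = 1133/1369 = 0.82761, p̂₂ = 183/248 = 0.73790.
Pooled p̂ = (1133+183)/(1369+248) = 1316/1617 = 0.81385.
SE = √(p̂(1−p̂)(1/n₁+1/n₂)) = √(0.81385·0.18615·0.00476272) = √(0.000721535) = 0.02686.
z = (0.82761 − 0.73790)/0.02686 = 0.08971/0.02686 = 3.340.
p-value = P(Z < 3.340) ≈ 0.9996, so at α = 0.025 we fail to reject H₀.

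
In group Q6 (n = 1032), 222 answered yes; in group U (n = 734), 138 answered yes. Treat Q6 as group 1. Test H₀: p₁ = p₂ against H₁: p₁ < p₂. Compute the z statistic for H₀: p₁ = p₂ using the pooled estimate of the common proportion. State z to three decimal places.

p̂₁ = 222/1032 = 0.215116, p̂₂ = 138/734 = 0.188011.
Pooled p̂ = (222+138)/(1032+734) = 360/1766 = 0.203851.
SE = √(0.162295 × 0.00233139) = 0.019452.
z = (0.215116 − 0.188011)/0.019452 = 0.027105/0.019452 = 1.393.
p-value = P(Z < 1.393) ≈ 0.9183.

z = 1.393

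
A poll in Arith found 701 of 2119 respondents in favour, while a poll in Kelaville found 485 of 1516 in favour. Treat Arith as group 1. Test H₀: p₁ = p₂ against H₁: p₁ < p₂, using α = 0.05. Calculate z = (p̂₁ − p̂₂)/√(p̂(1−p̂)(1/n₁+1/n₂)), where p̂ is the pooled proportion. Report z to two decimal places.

p̂₁ = 701/2119 ≈ 0.3308, p̂₂ = 485/1516 ≈ 0.3199.
Pooled p̂ = (701+485)/(2119+1516) = 1186/3635 = 0.3263.
SE = √(p̂(1−p̂)(1/n₁+1/n₂)) = √(0.3263·0.6737·0.00113155) = √(0.000248736) = 0.0158.
z = (0.3308 − 0.3199)/0.0158 = 0.0109/0.0158 = 0.69.
p-value = P(Z < 0.691) ≈ 0.7552, so at α = 0.05 we fail to reject H₀.

z = 0.69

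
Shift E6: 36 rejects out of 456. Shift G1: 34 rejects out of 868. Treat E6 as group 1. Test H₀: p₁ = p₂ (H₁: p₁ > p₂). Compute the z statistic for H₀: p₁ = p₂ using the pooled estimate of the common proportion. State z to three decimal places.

z = 3.073

p̂₁ = 36/456 ≈ 0.078947, p̂₂ = 34/868 ≈ 0.039171.
Pooled p̂ = (36+34)/(456+868) = 70/1324 = 0.052870.
SE = √(p̂(1−p̂)(1/n₁+1/n₂)) = √(0.052870·0.947130·0.00334506) = √(0.000167503) = 0.012942.
z = (0.078947 − 0.039171)/0.012942 = 0.039776/0.012942 = 3.073.
p-value = P(Z > 3.073) ≈ 0.0011.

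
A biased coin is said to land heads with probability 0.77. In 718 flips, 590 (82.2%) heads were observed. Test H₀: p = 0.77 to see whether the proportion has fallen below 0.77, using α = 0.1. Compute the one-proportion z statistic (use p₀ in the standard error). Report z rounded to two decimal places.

z = 3.29

p̂ = 590/718 = 0.8217.
Under H₀, SE = √(0.77·0.23/718) = √(0.000246657) = 0.0157.
z = (0.8217 − 0.77)/0.0157 = 0.0517/0.0157 = 3.29.
p-value = P(Z < 3.294) ≈ 0.9995, so at α = 0.1 we fail to reject H₀.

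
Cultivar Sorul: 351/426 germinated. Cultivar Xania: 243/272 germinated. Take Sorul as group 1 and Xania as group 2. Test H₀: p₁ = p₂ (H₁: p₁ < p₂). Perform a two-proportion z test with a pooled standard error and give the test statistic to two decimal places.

z = -2.51

p̂₁ = 351/426 = 0.82394, p̂₂ = 243/272 = 0.89338.
Pooled p̂ = (351+243)/(426+272) = 594/698 = 0.85100.
SE = √(p̂(1−p̂)(1/n₁+1/n₂)) = √(0.85100·0.14900·0.00602389) = √(0.000763811) = 0.02764.
z = (0.82394 − 0.89338)/0.02764 = -0.06944/0.02764 = -2.51.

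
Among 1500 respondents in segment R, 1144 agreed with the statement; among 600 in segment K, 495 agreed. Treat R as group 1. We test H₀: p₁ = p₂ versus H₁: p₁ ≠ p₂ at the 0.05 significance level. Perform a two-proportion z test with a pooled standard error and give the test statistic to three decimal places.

z = -3.118

p̂₁ = 1144/1500 = 0.76267, p̂₂ = 495/600 = 0.82500.
Pooled p̂ = (1144+495)/(1500+600) = 1639/2100 = 0.78048.
SE = √(0.171333 × 0.00233333) = 0.01999.
z = (0.76267 − 0.82500)/0.01999 = -0.06233/0.01999 = -3.118.
p-value = 2·P(Z > 3.118) ≈ 0.0018. With α = 0.05, reject H₀.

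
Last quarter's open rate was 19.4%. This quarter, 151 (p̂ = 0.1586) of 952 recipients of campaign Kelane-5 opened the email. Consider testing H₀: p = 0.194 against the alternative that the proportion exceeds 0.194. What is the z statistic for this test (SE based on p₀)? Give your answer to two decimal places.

z = -2.76

p̂ = 151/952 = 0.15861.
Standard error under H₀: √(0.194×0.806/952) = 0.01282.
z = (0.15861 − 0.194)/0.01282 = -0.03539/0.01282 = -2.76.
p-value = P(Z > -2.761) ≈ 0.9971.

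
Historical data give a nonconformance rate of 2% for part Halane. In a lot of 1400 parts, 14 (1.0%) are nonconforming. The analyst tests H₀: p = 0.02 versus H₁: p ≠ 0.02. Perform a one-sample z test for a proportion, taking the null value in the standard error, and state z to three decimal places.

p̂ = 14/1400 ≈ 0.0100000.
Under H₀, SE = √(0.02·0.98/1400) = √(1.4e-05) = 0.0037417.
z = (0.0100000 − 0.02)/0.0037417 = -0.0100000/0.0037417 = -2.673.

z = -2.673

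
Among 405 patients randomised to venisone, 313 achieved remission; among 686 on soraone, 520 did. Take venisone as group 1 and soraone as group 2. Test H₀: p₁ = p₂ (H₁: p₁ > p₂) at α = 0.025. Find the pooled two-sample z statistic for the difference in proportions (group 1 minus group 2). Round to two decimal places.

z = 0.56

p̂₁ = 313/405 ≈ 0.7728, p̂₂ = 520/686 ≈ 0.7580.
Pooled p̂ = (313+520)/(405+686) = 833/1091 = 0.7635.
SE = √(0.180557 × 0.00392686) = 0.0266.
z = (0.7728 − 0.7580)/0.0266 = 0.0148/0.0266 = 0.56.
p-value = P(Z > 0.557) ≈ 0.2889; since p > α = 0.025, fail to reject H₀.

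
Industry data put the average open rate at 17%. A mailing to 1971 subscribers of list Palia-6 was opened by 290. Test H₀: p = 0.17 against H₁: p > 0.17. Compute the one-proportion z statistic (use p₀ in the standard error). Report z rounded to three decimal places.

z = -2.703

p̂ = 290/1971 ≈ 0.14713.
Standard error under H₀: √(0.17×0.83/1971) = 0.00846.
z = (0.14713 − 0.17)/0.00846 = -0.02287/0.00846 = -2.703.
p-value = P(Z > -2.703) ≈ 0.9966.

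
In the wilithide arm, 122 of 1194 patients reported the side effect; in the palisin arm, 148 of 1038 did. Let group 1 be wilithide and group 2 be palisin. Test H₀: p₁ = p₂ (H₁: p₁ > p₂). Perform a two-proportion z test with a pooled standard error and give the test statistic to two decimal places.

p̂₁ = 122/1194 ≈ 0.10218, p̂₂ = 148/1038 ≈ 0.14258.
Pooled p̂ = (122+148)/(1194+1038) = 270/2232 = 0.12097.
SE = √(0.106335 × 0.00180091) = 0.01384.
z = (0.10218 − 0.14258)/0.01384 = -0.04040/0.01384 = -2.92.
p-value = P(Z > -2.920) ≈ 0.9982.

z = -2.92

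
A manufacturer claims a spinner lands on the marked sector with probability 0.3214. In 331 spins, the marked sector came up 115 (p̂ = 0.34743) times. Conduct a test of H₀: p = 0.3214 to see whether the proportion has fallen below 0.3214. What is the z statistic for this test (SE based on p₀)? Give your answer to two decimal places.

z = 1.01

p̂ = 115/331 = 0.3474.
SE = √(p₀(1−p₀)/n) = √(0.2181/331) = 0.0257.
z = (0.3474 − 0.3214)/0.0257 = 0.0260/0.0257 = 1.01.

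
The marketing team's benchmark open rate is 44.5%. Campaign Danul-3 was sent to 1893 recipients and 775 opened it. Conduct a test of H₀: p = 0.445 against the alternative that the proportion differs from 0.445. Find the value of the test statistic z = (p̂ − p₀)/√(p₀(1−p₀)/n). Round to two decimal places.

z = -3.12

p̂ = 775/1893 ≈ 0.4094.
Under H₀, SE = √(0.445·0.555/1893) = √(0.000130468) = 0.0114.
z = (0.4094 − 0.445)/0.0114 = -0.0356/0.0114 = -3.12.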